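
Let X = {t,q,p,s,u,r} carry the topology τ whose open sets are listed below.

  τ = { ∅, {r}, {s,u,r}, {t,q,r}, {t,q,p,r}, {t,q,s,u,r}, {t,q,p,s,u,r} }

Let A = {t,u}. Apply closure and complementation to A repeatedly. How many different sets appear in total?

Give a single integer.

complement {q,p,s,r}; its interior {r}; cl(A) = X∖{r} = {t,q,p,s,u}
With k = closure, c = complement:
  1. A     = {t,u}
  2. kA    = {t,q,p,s,u}
  3. cA    = {q,p,s,r}
  4. ckA   = {r}
  5. kcA   = {t,q,p,s,u,r}
  6. ckcA  = ∅
k, c of each give nothing new

6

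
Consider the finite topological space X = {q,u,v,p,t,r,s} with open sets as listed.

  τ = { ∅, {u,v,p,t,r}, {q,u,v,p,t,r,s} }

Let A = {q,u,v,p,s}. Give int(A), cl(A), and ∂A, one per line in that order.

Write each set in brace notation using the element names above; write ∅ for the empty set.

int(A) = ∅
cl(A)  = {q,u,v,p,t,r,s}
∂A     = {q,u,v,p,t,r,s}

open subsets of A: ∅; so int(A) = ∅
closure: X∖int(X∖A) = X∖∅ = {q,u,v,p,t,r,s}
∂A = {q,u,v,p,t,r,s} minus ∅ = {q,u,v,p,t,r,s}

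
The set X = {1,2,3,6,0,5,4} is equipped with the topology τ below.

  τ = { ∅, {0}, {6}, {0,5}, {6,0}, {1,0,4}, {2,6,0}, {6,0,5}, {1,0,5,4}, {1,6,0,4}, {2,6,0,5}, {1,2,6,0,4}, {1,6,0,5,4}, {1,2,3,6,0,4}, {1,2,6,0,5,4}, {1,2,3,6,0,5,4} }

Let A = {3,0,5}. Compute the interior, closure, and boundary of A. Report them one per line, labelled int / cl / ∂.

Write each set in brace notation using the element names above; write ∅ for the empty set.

int(A) = {0,5}
cl(A)  = {1,2,3,0,5,4}
∂A     = {1,2,3,4}

opens ⊆ A: ∅, {0}, {0,5}; union → int = {0,5}
complement {1,2,6,4}; its interior {6}; cl(A) = X∖{6} = {1,2,3,0,5,4}
boundary = {1,2,3,0,5,4} ∖ {0,5} = {1,2,3,4}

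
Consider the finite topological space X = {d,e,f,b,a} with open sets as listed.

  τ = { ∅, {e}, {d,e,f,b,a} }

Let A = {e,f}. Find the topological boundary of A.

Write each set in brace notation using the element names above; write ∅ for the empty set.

interior: largest open inside A is {e} (from ∅, {e})
cl via duality: int({d,b,a}) = ∅, so X∖∅ = {d,e,f,b,a}
cl∖int = {d,f,b,a}

{d,f,b,a}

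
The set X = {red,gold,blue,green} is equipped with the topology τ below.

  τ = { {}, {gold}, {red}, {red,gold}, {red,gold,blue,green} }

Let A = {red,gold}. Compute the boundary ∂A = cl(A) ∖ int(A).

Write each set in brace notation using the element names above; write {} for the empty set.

interior: largest open inside A is {red,gold} (from {}, {red}, {gold}, {red,gold})
cl via duality: int({blue,green}) = {}, so X∖{} = {red,gold,blue,green}
cl∖int = {blue,green}

{blue,green}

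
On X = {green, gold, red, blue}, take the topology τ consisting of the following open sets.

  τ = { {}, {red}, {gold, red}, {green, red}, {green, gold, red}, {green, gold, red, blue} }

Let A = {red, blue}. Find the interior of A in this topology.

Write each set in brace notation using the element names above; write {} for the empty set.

interior: largest open inside A is {red} (from {}, {red})

{red}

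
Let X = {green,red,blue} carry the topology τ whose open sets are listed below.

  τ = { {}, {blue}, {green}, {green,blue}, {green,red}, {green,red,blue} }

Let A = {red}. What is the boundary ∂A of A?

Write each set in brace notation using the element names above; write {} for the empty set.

U open, U⊆A: {}. int(A) = ⋃ = {}
X∖A={green,blue}, int(X∖A)={green,blue}, hence cl(A)={red}
∂A: remove int from cl → {red}

{red}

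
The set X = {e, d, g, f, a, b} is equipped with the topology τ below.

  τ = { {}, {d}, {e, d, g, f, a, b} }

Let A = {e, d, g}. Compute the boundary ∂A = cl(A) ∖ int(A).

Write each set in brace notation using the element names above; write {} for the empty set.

{e, g, f, a, b}

opens ⊆ A: {}, {d}; union → int = {d}
complement {f, a, b}; its interior {}; cl(A) = X∖{} = {e, d, g, f, a, b}
boundary = {e, d, g, f, a, b} ∖ {d} = {e, g, f, a, b}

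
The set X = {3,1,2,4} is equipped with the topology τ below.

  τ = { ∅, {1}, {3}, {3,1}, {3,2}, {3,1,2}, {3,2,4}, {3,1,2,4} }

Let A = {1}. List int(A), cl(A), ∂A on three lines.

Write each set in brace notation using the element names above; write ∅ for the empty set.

int(A) = {1}
cl(A)  = {1}
∂A     = ∅

interior: largest open inside A is {1} (from ∅, {1})
cl via duality: int({3,2,4}) = {3,2,4}, so X∖{3,2,4} = {1}
cl∖int = ∅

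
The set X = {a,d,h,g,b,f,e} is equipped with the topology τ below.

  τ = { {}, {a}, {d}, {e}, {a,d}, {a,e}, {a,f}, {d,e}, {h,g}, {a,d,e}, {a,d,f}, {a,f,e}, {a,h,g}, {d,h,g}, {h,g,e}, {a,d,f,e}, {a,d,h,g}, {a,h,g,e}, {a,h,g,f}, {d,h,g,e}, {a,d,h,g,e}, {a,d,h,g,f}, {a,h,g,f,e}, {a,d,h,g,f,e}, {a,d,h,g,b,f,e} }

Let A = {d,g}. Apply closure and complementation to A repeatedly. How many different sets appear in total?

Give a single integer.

10

complement {a,h,b,f,e}; its interior {a,f,e}; cl(A) = X∖{a,f,e} = {d,h,g,b}
With k = closure, c = complement:
  1. A     = {d,g}
  2. kA    = {d,h,g,b}
  3. cA    = {a,h,b,f,e}
  4. ckA   = {a,f,e}
  5. kcA   = {a,h,g,b,f,e}
  6. kckA  = {a,b,f,e}
  7. ckcA  = {d}
  8. ckckA = {d,h,g}
  9. kckcA = {d,b}
  10. ckckcA = {a,h,g,f,e}
k, c of each give nothing new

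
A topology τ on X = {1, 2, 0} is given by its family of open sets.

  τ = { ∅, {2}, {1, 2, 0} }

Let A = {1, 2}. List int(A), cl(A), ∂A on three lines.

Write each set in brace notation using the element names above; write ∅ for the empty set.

U open, U⊆A: ∅, {2}. int(A) = ⋃ = {2}
X∖A={0}, int(X∖A)=∅, hence cl(A)={1, 2, 0}
∂A: remove int from cl → {1, 0}

int(A) = {2}
cl(A)  = {1, 2, 0}
∂A     = {1, 0}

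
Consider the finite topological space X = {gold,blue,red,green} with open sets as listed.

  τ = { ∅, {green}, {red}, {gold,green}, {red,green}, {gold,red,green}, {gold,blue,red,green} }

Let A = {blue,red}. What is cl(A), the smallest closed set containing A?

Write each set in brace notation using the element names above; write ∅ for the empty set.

{blue,red}

cl via duality: int({gold,green}) = {gold,green}, so X∖{gold,green} = {blue,red}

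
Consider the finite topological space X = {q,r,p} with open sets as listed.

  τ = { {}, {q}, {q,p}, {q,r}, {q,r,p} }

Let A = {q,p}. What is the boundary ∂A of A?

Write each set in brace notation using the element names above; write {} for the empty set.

U open, U⊆A: {}, {q}, {q,p}. int(A) = ⋃ = {q,p}
X∖A={r}, int(X∖A)={}, hence cl(A)={q,r,p}
∂A: remove int from cl → {r}

{r}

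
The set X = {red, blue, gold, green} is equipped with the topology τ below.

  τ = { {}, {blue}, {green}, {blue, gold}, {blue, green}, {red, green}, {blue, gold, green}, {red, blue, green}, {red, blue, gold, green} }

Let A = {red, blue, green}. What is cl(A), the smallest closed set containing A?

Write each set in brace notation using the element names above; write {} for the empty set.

{red, blue, gold, green}

cl via duality: int({gold}) = {}, so X∖{} = {red, blue, gold, green}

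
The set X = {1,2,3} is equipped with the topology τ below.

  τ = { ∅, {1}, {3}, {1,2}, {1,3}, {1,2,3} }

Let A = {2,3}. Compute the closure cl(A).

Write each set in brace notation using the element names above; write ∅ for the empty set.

complement {1}; its interior {1}; cl(A) = X∖{1} = {2,3}

{2,3}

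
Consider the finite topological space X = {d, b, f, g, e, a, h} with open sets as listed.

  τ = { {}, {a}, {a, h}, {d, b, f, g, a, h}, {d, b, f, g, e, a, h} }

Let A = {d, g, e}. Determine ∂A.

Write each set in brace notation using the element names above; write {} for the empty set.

{d, b, f, g, e}

U open, U⊆A: {}. int(A) = ⋃ = {}
X∖A={b, f, a, h}, int(X∖A)={a, h}, hence cl(A)={d, b, f, g, e}
∂A: remove int from cl → {d, b, f, g, e}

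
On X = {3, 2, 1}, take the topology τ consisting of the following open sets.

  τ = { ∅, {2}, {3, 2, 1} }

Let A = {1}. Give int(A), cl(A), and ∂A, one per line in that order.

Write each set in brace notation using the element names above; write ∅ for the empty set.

int(A) = ∅
cl(A)  = {3, 1}
∂A     = {3, 1}

open subsets of A: ∅; so int(A) = ∅
closure: X∖int(X∖A) = X∖{2} = {3, 1}
∂A = {3, 1} minus ∅ = {3, 1}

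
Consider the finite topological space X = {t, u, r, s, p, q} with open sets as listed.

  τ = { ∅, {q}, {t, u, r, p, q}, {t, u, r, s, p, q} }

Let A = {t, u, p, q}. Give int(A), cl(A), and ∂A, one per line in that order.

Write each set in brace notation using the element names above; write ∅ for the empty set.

int(A) = {q}
cl(A)  = {t, u, r, s, p, q}
∂A     = {t, u, r, s, p}

U open, U⊆A: ∅, {q}. int(A) = ⋃ = {q}
X∖A={r, s}, int(X∖A)=∅, hence cl(A)={t, u, r, s, p, q}
∂A: remove int from cl → {t, u, r, s, p}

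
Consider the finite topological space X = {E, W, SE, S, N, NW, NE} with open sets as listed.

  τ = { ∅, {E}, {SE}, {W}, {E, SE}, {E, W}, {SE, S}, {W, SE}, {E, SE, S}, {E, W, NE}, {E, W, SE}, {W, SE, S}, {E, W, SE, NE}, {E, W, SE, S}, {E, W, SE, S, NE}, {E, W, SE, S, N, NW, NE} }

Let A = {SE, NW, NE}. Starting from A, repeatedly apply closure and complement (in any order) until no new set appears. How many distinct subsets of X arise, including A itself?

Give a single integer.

X∖A={E, W, S, N}, int(X∖A)={E, W}, hence cl(A)={SE, S, N, NW, NE}
Orbit (k=closure, c=complement):
  1. A     = {SE, NW, NE}
  2. kA    = {SE, S, N, NW, NE}
  3. cA    = {E, W, S, N}
  4. ckA   = {E, W}
  5. kcA   = {E, W, S, N, NW, NE}
  6. kckA  = {E, W, N, NW, NE}
  7. ckcA  = {SE}
  8. ckckA = {SE, S}
  9. kckcA = {SE, S, N, NW}
  10. ckckcA = {E, W, NE}
(closed under both — stop)

10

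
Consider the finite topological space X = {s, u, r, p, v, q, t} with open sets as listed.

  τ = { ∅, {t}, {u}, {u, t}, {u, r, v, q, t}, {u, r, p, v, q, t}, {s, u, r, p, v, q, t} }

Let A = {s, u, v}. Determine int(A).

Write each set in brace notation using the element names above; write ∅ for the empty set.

open subsets of A: ∅, {u}; so int(A) = {u}

{u}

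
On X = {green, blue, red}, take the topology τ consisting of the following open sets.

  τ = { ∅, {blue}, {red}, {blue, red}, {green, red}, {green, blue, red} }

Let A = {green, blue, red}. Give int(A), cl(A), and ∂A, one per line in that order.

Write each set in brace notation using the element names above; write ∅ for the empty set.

interior: largest open inside A is {green, blue, red} (from ∅, {red}, {blue}, {green, red}, {blue, red}, {green, blue, red})
cl via duality: int(∅) = ∅, so X∖∅ = {green, blue, red}
cl∖int = ∅

int(A) = {green, blue, red}
cl(A)  = {green, blue, red}
∂A     = ∅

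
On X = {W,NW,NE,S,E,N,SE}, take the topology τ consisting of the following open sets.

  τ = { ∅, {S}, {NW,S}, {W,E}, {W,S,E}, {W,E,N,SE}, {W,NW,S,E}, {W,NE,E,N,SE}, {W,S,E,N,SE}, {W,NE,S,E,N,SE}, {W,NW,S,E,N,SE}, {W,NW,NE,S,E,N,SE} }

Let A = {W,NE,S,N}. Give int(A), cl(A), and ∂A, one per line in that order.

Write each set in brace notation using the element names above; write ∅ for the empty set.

int(A) = {S}
cl(A)  = {W,NW,NE,S,E,N,SE}
∂A     = {W,NW,NE,E,N,SE}

open subsets of A: ∅, {S}; so int(A) = {S}
closure: X∖int(X∖A) = X∖∅ = {W,NW,NE,S,E,N,SE}
∂A = {W,NW,NE,S,E,N,SE} minus {S} = {W,NW,NE,E,N,SE}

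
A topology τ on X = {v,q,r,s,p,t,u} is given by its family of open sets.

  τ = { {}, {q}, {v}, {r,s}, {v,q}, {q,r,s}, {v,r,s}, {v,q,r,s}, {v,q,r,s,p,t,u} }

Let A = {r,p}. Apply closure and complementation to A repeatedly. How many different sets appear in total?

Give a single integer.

8

cl via duality: int({v,q,s,t,u}) = {v,q}, so X∖{v,q} = {r,s,p,t,u}
Write k for closure, c for complement:
  1. A     = {r,p}
  2. kA    = {r,s,p,t,u}
  3. cA    = {v,q,s,t,u}
  4. ckA   = {v,q}
  5. kcA   = {v,q,r,s,p,t,u}
  6. kckA  = {v,q,p,t,u}
  7. ckcA  = {}
  8. ckckA = {r,s}
applying k or c yields no new set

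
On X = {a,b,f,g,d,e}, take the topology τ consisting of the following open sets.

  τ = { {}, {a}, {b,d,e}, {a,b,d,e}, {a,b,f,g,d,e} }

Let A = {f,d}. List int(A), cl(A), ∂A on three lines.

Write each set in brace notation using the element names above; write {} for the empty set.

int(A) = {}
cl(A)  = {b,f,g,d,e}
∂A     = {b,f,g,d,e}

opens ⊆ A: {}; union → int = {}
complement {a,b,g,e}; its interior {a}; cl(A) = X∖{a} = {b,f,g,d,e}
boundary = {b,f,g,d,e} ∖ {} = {b,f,g,d,e}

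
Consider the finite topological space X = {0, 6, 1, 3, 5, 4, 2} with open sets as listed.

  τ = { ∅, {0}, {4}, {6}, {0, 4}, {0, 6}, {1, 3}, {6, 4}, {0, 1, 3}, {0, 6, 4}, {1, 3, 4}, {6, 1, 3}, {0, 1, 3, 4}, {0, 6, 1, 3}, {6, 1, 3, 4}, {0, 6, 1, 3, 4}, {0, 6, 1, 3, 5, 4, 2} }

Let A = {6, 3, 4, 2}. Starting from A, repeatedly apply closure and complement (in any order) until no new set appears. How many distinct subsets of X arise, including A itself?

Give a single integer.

10

complement {0, 1, 5}; its interior {0}; cl(A) = X∖{0} = {6, 1, 3, 5, 4, 2}
With k = closure, c = complement:
  1. A     = {6, 3, 4, 2}
  2. kA    = {6, 1, 3, 5, 4, 2}
  3. cA    = {0, 1, 5}
  4. ckA   = {0}
  5. kcA   = {0, 1, 3, 5, 2}
  6. kckA  = {0, 5, 2}
  7. ckcA  = {6, 4}
  8. ckckA = {6, 1, 3, 4}
  9. kckcA = {6, 5, 4, 2}
  10. ckckcA = {0, 1, 3}
k, c of each give nothing new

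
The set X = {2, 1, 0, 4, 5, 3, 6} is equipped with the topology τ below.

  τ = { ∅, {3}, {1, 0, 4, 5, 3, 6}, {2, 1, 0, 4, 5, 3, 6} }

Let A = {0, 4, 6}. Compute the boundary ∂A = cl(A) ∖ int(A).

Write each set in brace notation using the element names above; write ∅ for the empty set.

{2, 1, 0, 4, 5, 6}

open subsets of A: ∅; so int(A) = ∅
closure: X∖int(X∖A) = X∖{3} = {2, 1, 0, 4, 5, 6}
∂A = {2, 1, 0, 4, 5, 6} minus ∅ = {2, 1, 0, 4, 5, 6}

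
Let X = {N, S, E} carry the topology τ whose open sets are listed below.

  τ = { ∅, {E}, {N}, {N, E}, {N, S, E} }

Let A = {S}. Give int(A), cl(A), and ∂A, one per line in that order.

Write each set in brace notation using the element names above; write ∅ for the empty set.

int(A) = ∅
cl(A)  = {S}
∂A     = {S}

open subsets of A: ∅; so int(A) = ∅
closure: X∖int(X∖A) = X∖{N, E} = {S}
∂A = {S} minus ∅ = {S}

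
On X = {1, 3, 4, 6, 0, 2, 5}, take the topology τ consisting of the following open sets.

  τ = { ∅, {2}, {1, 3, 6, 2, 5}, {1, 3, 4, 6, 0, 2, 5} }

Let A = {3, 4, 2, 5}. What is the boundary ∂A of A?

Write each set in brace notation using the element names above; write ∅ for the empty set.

{1, 3, 4, 6, 0, 5}

interior: largest open inside A is {2} (from ∅, {2})
cl via duality: int({1, 6, 0}) = ∅, so X∖∅ = {1, 3, 4, 6, 0, 2, 5}
cl∖int = {1, 3, 4, 6, 0, 5}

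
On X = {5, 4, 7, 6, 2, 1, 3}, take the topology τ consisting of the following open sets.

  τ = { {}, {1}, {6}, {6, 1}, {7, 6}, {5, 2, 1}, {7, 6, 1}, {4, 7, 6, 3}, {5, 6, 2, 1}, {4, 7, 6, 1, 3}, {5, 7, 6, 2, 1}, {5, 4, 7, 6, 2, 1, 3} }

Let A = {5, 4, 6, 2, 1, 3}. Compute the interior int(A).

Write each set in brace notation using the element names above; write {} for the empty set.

opens ⊆ A: {}, {6}, {1}, {6, 1}, {5, 2, 1}, {5, 6, 2, 1}; union → int = {5, 6, 2, 1}

{5, 6, 2, 1}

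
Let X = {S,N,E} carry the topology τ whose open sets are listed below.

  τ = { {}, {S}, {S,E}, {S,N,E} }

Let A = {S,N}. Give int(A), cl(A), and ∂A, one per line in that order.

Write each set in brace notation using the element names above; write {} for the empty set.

U open, U⊆A: {}, {S}. int(A) = ⋃ = {S}
X∖A={E}, int(X∖A)={}, hence cl(A)={S,N,E}
∂A: remove int from cl → {N,E}

int(A) = {S}
cl(A)  = {S,N,E}
∂A     = {N,E}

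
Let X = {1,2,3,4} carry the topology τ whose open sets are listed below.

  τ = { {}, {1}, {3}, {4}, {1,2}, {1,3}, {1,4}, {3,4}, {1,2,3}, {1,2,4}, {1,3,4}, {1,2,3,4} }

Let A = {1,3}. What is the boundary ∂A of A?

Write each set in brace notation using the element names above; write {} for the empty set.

U open, U⊆A: {}, {3}, {1}, {1,3}. int(A) = ⋃ = {1,3}
X∖A={2,4}, int(X∖A)={4}, hence cl(A)={1,2,3}
∂A: remove int from cl → {2}

{2}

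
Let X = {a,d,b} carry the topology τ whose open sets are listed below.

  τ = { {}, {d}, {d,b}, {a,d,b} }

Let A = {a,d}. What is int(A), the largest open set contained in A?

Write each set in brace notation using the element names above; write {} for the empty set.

{d}

opens ⊆ A: {}, {d}; union → int = {d}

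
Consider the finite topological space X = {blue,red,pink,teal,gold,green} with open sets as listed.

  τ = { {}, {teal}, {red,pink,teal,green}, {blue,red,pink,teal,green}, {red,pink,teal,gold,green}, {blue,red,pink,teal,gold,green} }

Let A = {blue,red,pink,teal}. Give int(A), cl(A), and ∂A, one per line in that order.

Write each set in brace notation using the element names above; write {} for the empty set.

int(A) = {teal}
cl(A)  = {blue,red,pink,teal,gold,green}
∂A     = {blue,red,pink,gold,green}

open subsets of A: {}, {teal}; so int(A) = {teal}
closure: X∖int(X∖A) = X∖{} = {blue,red,pink,teal,gold,green}
∂A = {blue,red,pink,teal,gold,green} minus {teal} = {blue,red,pink,gold,green}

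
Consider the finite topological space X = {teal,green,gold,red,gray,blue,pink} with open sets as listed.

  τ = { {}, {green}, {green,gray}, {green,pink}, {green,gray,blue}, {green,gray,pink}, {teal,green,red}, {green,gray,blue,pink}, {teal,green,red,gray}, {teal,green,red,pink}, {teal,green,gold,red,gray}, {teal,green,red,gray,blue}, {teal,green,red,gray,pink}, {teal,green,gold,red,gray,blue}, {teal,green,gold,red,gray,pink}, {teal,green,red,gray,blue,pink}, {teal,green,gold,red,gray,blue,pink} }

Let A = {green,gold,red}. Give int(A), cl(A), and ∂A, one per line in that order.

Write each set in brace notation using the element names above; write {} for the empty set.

int(A) = {green}
cl(A)  = {teal,green,gold,red,gray,blue,pink}
∂A     = {teal,gold,red,gray,blue,pink}

interior: largest open inside A is {green} (from {}, {green})
cl via duality: int({teal,gray,blue,pink}) = {}, so X∖{} = {teal,green,gold,red,gray,blue,pink}
cl∖int = {teal,gold,red,gray,blue,pink}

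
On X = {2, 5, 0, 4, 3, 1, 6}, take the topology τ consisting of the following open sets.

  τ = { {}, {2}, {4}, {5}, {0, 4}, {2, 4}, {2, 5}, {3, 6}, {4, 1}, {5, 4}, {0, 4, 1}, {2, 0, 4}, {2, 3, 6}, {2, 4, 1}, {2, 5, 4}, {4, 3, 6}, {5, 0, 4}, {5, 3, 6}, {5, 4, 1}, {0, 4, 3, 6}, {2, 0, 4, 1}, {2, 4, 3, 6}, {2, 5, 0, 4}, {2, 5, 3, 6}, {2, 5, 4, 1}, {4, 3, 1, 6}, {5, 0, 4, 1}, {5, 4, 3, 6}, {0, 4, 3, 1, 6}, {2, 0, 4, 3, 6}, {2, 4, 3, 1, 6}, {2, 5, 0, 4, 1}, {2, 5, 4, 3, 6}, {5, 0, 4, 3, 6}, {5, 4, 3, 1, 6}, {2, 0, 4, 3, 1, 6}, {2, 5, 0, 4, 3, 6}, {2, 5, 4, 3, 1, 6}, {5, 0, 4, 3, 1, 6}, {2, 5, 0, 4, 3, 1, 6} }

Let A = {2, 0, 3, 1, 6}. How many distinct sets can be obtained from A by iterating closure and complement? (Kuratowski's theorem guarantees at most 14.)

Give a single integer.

4

cl via duality: int({5, 4}) = {5, 4}, so X∖{5, 4} = {2, 0, 3, 1, 6}
Write k for closure, c for complement:
  1. A     = {2, 0, 3, 1, 6}
  2. cA    = {5, 4}
  3. kcA   = {5, 0, 4, 1}
  4. ckcA  = {2, 3, 6}
applying k or c yields no new set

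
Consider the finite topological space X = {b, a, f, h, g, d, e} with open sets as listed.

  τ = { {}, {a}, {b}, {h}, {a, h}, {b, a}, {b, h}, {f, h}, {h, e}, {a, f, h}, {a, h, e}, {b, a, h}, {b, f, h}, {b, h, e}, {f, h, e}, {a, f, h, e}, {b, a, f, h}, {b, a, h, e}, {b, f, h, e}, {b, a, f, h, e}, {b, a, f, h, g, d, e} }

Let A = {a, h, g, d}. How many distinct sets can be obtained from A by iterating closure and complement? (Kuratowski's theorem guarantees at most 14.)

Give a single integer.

8

X∖A={b, f, e}, int(X∖A)={b}, hence cl(A)={a, f, h, g, d, e}
Orbit (k=closure, c=complement):
  1. A     = {a, h, g, d}
  2. kA    = {a, f, h, g, d, e}
  3. cA    = {b, f, e}
  4. ckA   = {b}
  5. kcA   = {b, f, g, d, e}
  6. kckA  = {b, g, d}
  7. ckcA  = {a, h}
  8. ckckA = {a, f, h, e}
(closed under both — stop)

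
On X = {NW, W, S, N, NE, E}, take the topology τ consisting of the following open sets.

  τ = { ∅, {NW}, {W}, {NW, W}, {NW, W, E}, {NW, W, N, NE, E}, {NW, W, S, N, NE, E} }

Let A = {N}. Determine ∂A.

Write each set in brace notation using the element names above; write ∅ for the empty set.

{S, N, NE}

open subsets of A: ∅; so int(A) = ∅
closure: X∖int(X∖A) = X∖{NW, W, E} = {S, N, NE}
∂A = {S, N, NE} minus ∅ = {S, N, NE}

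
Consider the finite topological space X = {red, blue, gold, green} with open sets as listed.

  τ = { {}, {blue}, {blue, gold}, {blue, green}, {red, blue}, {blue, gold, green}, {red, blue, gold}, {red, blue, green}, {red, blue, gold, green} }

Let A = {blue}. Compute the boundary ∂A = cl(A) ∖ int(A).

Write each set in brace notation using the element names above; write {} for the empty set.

U open, U⊆A: {}, {blue}. int(A) = ⋃ = {blue}
X∖A={red, gold, green}, int(X∖A)={}, hence cl(A)={red, blue, gold, green}
∂A: remove int from cl → {red, gold, green}

{red, gold, green}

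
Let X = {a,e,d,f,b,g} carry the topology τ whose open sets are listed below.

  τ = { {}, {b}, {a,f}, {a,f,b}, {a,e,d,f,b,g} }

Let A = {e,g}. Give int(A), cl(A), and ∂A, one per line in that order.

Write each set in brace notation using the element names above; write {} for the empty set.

int(A) = {}
cl(A)  = {e,d,g}
∂A     = {e,d,g}

open subsets of A: {}; so int(A) = {}
closure: X∖int(X∖A) = X∖{a,f,b} = {e,d,g}
∂A = {e,d,g} minus {} = {e,d,g}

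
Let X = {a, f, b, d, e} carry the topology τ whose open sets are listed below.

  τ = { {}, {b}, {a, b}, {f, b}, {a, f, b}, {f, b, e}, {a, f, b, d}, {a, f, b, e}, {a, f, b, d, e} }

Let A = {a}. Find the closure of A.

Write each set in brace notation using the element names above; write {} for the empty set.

closure: X∖int(X∖A) = X∖{f, b, e} = {a, d}

{a, d}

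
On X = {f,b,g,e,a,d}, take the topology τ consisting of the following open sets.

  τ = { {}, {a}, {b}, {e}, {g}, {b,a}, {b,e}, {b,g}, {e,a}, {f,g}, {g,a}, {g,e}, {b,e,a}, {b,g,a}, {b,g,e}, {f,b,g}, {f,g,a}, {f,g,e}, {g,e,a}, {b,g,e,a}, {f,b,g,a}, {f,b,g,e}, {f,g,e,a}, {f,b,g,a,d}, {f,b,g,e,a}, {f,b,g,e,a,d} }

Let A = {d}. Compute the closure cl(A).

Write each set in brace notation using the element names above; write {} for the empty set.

{d}

X∖A={f,b,g,e,a}, int(X∖A)={f,b,g,e,a}, hence cl(A)={d}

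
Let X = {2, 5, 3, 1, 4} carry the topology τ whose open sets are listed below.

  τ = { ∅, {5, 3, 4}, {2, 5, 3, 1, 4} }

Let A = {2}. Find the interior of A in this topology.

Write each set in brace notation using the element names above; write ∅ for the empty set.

opens ⊆ A: ∅; union → int = ∅

∅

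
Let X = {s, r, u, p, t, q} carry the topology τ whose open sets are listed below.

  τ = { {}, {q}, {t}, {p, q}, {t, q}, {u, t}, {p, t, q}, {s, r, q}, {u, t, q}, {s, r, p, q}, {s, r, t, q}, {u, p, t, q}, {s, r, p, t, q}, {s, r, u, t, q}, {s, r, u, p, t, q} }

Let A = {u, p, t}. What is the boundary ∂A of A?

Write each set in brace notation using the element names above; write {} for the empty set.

{p}

open subsets of A: {}, {t}, {u, t}; so int(A) = {u, t}
closure: X∖int(X∖A) = X∖{s, r, q} = {u, p, t}
∂A = {u, p, t} minus {u, t} = {p}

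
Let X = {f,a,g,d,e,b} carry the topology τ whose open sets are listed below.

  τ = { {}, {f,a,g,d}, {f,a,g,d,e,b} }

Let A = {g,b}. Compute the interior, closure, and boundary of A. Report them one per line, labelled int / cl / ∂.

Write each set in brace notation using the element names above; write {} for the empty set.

interior: largest open inside A is {} (from {})
cl via duality: int({f,a,d,e}) = {}, so X∖{} = {f,a,g,d,e,b}
cl∖int = {f,a,g,d,e,b}

int(A) = {}
cl(A)  = {f,a,g,d,e,b}
∂A     = {f,a,g,d,e,b}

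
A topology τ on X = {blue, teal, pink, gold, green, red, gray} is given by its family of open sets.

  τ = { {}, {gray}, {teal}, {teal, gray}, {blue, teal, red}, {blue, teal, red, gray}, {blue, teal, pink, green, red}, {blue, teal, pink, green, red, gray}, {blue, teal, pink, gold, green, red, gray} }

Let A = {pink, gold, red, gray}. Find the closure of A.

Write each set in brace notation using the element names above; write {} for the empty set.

{blue, pink, gold, green, red, gray}

complement {blue, teal, green}; its interior {teal}; cl(A) = X∖{teal} = {blue, pink, gold, green, red, gray}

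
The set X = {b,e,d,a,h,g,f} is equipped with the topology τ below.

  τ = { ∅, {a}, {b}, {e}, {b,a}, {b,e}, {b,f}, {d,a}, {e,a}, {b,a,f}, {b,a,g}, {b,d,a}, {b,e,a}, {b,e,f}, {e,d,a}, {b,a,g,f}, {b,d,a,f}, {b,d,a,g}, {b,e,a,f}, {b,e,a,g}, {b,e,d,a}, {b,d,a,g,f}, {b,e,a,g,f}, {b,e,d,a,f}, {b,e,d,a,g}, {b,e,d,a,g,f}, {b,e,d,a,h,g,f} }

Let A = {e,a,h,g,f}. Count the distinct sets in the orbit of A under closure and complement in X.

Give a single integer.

cl via duality: int({b,d}) = {b}, so X∖{b} = {e,d,a,h,g,f}
Write k for closure, c for complement:
  1. A     = {e,a,h,g,f}
  2. kA    = {e,d,a,h,g,f}
  3. cA    = {b,d}
  4. ckA   = {b}
  5. kcA   = {b,d,h,g,f}
  6. kckA  = {b,h,g,f}
  7. ckcA  = {e,a}
  8. ckckA = {e,d,a}
  9. kckcA = {e,d,a,h,g}
  10. ckckcA = {b,f}
applying k or c yields no new set

10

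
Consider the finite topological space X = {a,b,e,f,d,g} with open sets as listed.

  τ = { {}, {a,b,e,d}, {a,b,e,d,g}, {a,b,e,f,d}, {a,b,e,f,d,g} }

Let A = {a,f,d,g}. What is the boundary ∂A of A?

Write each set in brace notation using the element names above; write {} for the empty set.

interior: largest open inside A is {} (from {})
cl via duality: int({b,e}) = {}, so X∖{} = {a,b,e,f,d,g}
cl∖int = {a,b,e,f,d,g}

{a,b,e,f,d,g}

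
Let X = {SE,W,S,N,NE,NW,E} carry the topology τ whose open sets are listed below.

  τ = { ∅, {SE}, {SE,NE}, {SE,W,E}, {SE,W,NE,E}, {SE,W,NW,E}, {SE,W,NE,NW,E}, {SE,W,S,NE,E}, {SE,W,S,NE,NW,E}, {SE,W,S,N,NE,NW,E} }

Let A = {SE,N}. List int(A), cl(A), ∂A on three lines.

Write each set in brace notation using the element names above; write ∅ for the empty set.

opens ⊆ A: ∅, {SE}; union → int = {SE}
complement {W,S,NE,NW,E}; its interior ∅; cl(A) = X∖∅ = {SE,W,S,N,NE,NW,E}
boundary = {SE,W,S,N,NE,NW,E} ∖ {SE} = {W,S,N,NE,NW,E}

int(A) = {SE}
cl(A)  = {SE,W,S,N,NE,NW,E}
∂A     = {W,S,N,NE,NW,E}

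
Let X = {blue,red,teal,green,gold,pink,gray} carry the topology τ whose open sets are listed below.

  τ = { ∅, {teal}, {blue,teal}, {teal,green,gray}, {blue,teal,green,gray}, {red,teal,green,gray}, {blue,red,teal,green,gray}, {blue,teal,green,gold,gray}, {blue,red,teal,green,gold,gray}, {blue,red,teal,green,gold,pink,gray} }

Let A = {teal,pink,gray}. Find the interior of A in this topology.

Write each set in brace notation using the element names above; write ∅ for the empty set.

interior: largest open inside A is {teal} (from ∅, {teal})

{teal}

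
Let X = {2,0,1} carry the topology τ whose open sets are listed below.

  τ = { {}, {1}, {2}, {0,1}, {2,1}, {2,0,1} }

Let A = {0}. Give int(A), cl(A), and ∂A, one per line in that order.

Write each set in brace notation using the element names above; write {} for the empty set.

opens ⊆ A: {}; union → int = {}
complement {2,1}; its interior {2,1}; cl(A) = X∖{2,1} = {0}
boundary = {0} ∖ {} = {0}

int(A) = {}
cl(A)  = {0}
∂A     = {0}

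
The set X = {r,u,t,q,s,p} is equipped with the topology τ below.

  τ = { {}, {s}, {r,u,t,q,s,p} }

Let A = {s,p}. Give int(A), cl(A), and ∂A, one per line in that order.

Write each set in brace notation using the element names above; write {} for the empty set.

int(A) = {s}
cl(A)  = {r,u,t,q,s,p}
∂A     = {r,u,t,q,p}

open subsets of A: {}, {s}; so int(A) = {s}
closure: X∖int(X∖A) = X∖{} = {r,u,t,q,s,p}
∂A = {r,u,t,q,s,p} minus {s} = {r,u,t,q,p}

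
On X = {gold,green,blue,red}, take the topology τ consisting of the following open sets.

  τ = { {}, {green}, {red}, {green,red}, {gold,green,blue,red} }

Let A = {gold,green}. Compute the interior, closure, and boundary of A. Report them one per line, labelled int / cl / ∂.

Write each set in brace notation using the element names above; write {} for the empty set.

open subsets of A: {}, {green}; so int(A) = {green}
closure: X∖int(X∖A) = X∖{red} = {gold,green,blue}
∂A = {gold,green,blue} minus {green} = {gold,blue}

int(A) = {green}
cl(A)  = {gold,green,blue}
∂A     = {gold,blue}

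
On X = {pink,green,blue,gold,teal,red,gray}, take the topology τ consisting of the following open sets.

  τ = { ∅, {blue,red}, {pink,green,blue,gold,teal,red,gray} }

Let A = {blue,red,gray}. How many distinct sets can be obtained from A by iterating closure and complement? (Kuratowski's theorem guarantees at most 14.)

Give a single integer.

6

X∖A={pink,green,gold,teal}, int(X∖A)=∅, hence cl(A)={pink,green,blue,gold,teal,red,gray}
Orbit (k=closure, c=complement):
  1. A     = {blue,red,gray}
  2. kA    = {pink,green,blue,gold,teal,red,gray}
  3. cA    = {pink,green,gold,teal}
  4. ckA   = ∅
  5. kcA   = {pink,green,gold,teal,gray}
  6. ckcA  = {blue,red}
(closed under both — stop)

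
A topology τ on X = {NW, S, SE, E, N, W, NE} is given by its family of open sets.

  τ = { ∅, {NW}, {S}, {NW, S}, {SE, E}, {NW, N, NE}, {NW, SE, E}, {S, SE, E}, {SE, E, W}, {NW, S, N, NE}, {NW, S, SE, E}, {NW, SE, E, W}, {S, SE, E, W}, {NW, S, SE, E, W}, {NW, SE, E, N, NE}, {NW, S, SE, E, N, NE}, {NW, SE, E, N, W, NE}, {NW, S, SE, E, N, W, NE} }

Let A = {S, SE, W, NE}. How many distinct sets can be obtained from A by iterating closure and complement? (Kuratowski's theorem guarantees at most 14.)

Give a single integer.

complement {NW, E, N}; its interior {NW}; cl(A) = X∖{NW} = {S, SE, E, N, W, NE}
With k = closure, c = complement:
  1. A     = {S, SE, W, NE}
  2. kA    = {S, SE, E, N, W, NE}
  3. cA    = {NW, E, N}
  4. ckA   = {NW}
  5. kcA   = {NW, SE, E, N, W, NE}
  6. kckA  = {NW, N, NE}
  7. ckcA  = {S}
  8. ckckA = {S, SE, E, W}
k, c of each give nothing new

8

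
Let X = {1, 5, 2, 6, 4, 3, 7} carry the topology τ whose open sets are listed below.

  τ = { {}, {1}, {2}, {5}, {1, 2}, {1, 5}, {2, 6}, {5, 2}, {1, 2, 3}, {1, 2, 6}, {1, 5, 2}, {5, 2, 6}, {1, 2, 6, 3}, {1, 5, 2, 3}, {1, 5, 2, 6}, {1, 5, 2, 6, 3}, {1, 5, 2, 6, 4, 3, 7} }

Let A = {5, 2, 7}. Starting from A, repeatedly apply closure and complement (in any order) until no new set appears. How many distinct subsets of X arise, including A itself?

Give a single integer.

8

cl via duality: int({1, 6, 4, 3}) = {1}, so X∖{1} = {5, 2, 6, 4, 3, 7}
Write k for closure, c for complement:
  1. A     = {5, 2, 7}
  2. kA    = {5, 2, 6, 4, 3, 7}
  3. cA    = {1, 6, 4, 3}
  4. ckA   = {1}
  5. kcA   = {1, 6, 4, 3, 7}
  6. kckA  = {1, 4, 3, 7}
  7. ckcA  = {5, 2}
  8. ckckA = {5, 2, 6}
applying k or c yields no new set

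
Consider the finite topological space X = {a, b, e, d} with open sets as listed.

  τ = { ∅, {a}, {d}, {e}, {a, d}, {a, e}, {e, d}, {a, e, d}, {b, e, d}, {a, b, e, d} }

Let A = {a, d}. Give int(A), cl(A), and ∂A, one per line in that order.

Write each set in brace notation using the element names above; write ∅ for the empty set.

interior: largest open inside A is {a, d} (from ∅, {d}, {a}, {a, d})
cl via duality: int({b, e}) = {e}, so X∖{e} = {a, b, d}
cl∖int = {b}

int(A) = {a, d}
cl(A)  = {a, b, d}
∂A     = {b}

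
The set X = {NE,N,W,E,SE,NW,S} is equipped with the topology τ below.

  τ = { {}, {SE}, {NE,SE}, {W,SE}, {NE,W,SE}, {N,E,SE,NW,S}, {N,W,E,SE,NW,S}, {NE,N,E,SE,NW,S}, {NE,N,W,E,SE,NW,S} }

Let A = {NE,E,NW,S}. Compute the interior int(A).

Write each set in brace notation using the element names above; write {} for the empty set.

{}

open subsets of A: {}; so int(A) = {}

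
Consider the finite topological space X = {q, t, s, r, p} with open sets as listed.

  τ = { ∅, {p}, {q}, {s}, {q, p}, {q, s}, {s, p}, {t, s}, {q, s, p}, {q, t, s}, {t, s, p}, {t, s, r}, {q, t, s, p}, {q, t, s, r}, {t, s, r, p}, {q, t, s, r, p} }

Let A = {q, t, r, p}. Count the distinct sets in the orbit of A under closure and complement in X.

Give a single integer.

4

cl via duality: int({s}) = {s}, so X∖{s} = {q, t, r, p}
Write k for closure, c for complement:
  1. A     = {q, t, r, p}
  2. cA    = {s}
  3. kcA   = {t, s, r}
  4. ckcA  = {q, p}
applying k or c yields no new set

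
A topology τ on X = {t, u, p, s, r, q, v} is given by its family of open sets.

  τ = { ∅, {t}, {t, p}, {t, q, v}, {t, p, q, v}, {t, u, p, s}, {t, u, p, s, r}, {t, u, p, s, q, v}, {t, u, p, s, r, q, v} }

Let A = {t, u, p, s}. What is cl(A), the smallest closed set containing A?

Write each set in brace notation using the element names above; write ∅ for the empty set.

{t, u, p, s, r, q, v}

X∖A={r, q, v}, int(X∖A)=∅, hence cl(A)={t, u, p, s, r, q, v}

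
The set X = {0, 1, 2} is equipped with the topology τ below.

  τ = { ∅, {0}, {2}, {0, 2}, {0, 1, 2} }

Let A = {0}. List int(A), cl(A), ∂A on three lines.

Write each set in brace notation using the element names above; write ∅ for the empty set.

interior: largest open inside A is {0} (from ∅, {0})
cl via duality: int({1, 2}) = {2}, so X∖{2} = {0, 1}
cl∖int = {1}

int(A) = {0}
cl(A)  = {0, 1}
∂A     = {1}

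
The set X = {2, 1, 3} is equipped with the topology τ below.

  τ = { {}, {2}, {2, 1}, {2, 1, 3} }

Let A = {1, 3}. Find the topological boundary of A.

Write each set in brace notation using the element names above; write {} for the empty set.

open subsets of A: {}; so int(A) = {}
closure: X∖int(X∖A) = X∖{2} = {1, 3}
∂A = {1, 3} minus {} = {1, 3}

{1, 3}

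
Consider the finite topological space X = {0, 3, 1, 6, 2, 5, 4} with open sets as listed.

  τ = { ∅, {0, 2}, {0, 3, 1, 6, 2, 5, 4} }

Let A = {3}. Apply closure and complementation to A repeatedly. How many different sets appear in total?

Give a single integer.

cl via duality: int({0, 1, 6, 2, 5, 4}) = {0, 2}, so X∖{0, 2} = {3, 1, 6, 5, 4}
Write k for closure, c for complement:
  1. A     = {3}
  2. kA    = {3, 1, 6, 5, 4}
  3. cA    = {0, 1, 6, 2, 5, 4}
  4. ckA   = {0, 2}
  5. kcA   = {0, 3, 1, 6, 2, 5, 4}
  6. ckcA  = ∅
applying k or c yields no new set

6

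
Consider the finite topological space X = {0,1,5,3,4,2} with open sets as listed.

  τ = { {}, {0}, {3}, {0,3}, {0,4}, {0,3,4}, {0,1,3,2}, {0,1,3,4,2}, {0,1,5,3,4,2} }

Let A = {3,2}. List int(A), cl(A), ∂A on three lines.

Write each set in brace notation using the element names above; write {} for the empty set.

opens ⊆ A: {}, {3}; union → int = {3}
complement {0,1,5,4}; its interior {0,4}; cl(A) = X∖{0,4} = {1,5,3,2}
boundary = {1,5,3,2} ∖ {3} = {1,5,2}

int(A) = {3}
cl(A)  = {1,5,3,2}
∂A     = {1,5,2}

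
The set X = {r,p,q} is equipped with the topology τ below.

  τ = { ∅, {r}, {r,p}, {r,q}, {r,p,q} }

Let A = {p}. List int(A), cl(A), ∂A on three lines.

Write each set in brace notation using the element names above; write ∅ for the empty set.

int(A) = ∅
cl(A)  = {p}
∂A     = {p}

U open, U⊆A: ∅. int(A) = ⋃ = ∅
X∖A={r,q}, int(X∖A)={r,q}, hence cl(A)={p}
∂A: remove int from cl → {p}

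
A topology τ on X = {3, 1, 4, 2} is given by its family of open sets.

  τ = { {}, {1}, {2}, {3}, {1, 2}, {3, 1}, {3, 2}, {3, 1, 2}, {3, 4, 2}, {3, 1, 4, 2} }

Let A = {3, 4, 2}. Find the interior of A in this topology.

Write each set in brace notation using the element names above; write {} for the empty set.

{3, 4, 2}

open subsets of A: {}, {2}, {3}, {3, 2}, {3, 4, 2}; so int(A) = {3, 4, 2}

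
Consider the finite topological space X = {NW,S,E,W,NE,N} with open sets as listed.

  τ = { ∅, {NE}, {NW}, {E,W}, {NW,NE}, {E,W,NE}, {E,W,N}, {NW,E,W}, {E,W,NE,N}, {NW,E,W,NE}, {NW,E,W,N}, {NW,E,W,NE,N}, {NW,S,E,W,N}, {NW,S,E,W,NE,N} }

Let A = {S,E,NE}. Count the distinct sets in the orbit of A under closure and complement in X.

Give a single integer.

8

X∖A={NW,W,N}, int(X∖A)={NW}, hence cl(A)={S,E,W,NE,N}
Orbit (k=closure, c=complement):
  1. A     = {S,E,NE}
  2. kA    = {S,E,W,NE,N}
  3. cA    = {NW,W,N}
  4. ckA   = {NW}
  5. kcA   = {NW,S,E,W,N}
  6. kckA  = {NW,S}
  7. ckcA  = {NE}
  8. ckckA = {E,W,NE,N}
(closed under both — stop)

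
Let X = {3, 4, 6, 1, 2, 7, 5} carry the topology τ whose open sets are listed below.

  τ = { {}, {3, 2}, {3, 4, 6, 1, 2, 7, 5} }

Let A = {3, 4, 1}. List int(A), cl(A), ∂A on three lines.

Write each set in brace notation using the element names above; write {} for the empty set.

U open, U⊆A: {}. int(A) = ⋃ = {}
X∖A={6, 2, 7, 5}, int(X∖A)={}, hence cl(A)={3, 4, 6, 1, 2, 7, 5}
∂A: remove int from cl → {3, 4, 6, 1, 2, 7, 5}

int(A) = {}
cl(A)  = {3, 4, 6, 1, 2, 7, 5}
∂A     = {3, 4, 6, 1, 2, 7, 5}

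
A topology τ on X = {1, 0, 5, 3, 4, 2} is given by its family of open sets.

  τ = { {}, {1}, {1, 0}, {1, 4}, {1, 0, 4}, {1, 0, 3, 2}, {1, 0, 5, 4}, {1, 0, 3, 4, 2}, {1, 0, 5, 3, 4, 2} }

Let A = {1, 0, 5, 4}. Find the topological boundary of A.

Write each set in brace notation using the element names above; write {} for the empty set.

{3, 2}

interior: largest open inside A is {1, 0, 5, 4} (from {}, {1}, {1, 0}, {1, 4}, {1, 0, 4}, {1, 0, 5, 4})
cl via duality: int({3, 2}) = {}, so X∖{} = {1, 0, 5, 3, 4, 2}
cl∖int = {3, 2}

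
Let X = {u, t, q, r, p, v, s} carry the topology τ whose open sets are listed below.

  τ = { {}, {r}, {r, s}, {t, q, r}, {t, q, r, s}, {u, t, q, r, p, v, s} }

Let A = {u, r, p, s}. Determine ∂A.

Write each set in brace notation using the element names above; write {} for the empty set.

{u, t, q, p, v}

opens ⊆ A: {}, {r}, {r, s}; union → int = {r, s}
complement {t, q, v}; its interior {}; cl(A) = X∖{} = {u, t, q, r, p, v, s}
boundary = {u, t, q, r, p, v, s} ∖ {r, s} = {u, t, q, p, v}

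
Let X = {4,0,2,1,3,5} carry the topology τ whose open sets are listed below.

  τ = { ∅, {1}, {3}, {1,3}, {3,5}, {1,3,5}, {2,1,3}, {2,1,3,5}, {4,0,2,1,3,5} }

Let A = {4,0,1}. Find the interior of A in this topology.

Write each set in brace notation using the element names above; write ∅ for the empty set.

{1}

U open, U⊆A: ∅, {1}. int(A) = ⋃ = {1}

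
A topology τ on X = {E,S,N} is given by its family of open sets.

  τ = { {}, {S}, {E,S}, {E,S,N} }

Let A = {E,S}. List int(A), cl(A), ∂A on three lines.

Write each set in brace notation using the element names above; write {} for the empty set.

int(A) = {E,S}
cl(A)  = {E,S,N}
∂A     = {N}

opens ⊆ A: {}, {S}, {E,S}; union → int = {E,S}
complement {N}; its interior {}; cl(A) = X∖{} = {E,S,N}
boundary = {E,S,N} ∖ {E,S} = {N}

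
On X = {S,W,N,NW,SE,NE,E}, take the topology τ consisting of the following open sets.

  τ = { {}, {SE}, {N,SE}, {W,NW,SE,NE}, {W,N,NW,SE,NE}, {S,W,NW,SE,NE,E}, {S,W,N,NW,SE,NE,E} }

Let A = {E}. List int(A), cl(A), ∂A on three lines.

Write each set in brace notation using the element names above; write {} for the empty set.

int(A) = {}
cl(A)  = {S,E}
∂A     = {S,E}

opens ⊆ A: {}; union → int = {}
complement {S,W,N,NW,SE,NE}; its interior {W,N,NW,SE,NE}; cl(A) = X∖{W,N,NW,SE,NE} = {S,E}
boundary = {S,E} ∖ {} = {S,E}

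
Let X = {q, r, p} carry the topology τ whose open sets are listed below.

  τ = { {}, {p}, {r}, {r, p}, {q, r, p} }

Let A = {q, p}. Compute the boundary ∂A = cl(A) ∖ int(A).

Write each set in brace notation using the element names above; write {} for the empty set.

{q}

opens ⊆ A: {}, {p}; union → int = {p}
complement {r}; its interior {r}; cl(A) = X∖{r} = {q, p}
boundary = {q, p} ∖ {p} = {q}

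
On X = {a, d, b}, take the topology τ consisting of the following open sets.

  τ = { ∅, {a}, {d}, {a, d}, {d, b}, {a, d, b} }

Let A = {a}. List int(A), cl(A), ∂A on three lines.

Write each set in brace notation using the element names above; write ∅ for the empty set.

int(A) = {a}
cl(A)  = {a}
∂A     = ∅

opens ⊆ A: ∅, {a}; union → int = {a}
complement {d, b}; its interior {d, b}; cl(A) = X∖{d, b} = {a}
boundary = {a} ∖ {a} = ∅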